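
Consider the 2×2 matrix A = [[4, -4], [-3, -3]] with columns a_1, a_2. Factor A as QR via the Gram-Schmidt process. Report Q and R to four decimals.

Q = [[0.8000, -0.6000], [-0.6000, -0.8000]], R = [[5.0000, -1.4000], [0.0000, 4.8000]]

a_1 = (4, -3); ‖a_1‖ = 5.0000, so q_1 = (0.8000, -0.6000).
q_1·a_2 = 0.8000·(-4) + (-0.6000)·(-3) = -1.4000.
u_2 = a_2 + 1.4000·q_1 = (-2.8800, -3.8400).
‖u_2‖ = 4.8000, so q_2 = (-0.6000, -0.8000).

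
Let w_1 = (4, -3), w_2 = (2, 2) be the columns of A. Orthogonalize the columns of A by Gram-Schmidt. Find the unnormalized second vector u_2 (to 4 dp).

u_2 = (1.6800, 2.2400)

w_1 = (4, -3); ‖w_1‖ = 5.0000, so q_1 = (0.8000, -0.6000).
q_1·w_2 = 0.8000·2 + (-0.6000)·2 = 0.4000.
u_2 = w_2 − 0.4000·q_1 = (1.6800, 2.2400).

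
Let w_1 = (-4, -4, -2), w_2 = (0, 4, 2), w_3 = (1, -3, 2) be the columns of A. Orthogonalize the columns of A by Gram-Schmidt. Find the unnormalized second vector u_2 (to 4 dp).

u_2 = (-2.2222, 1.7778, 0.8889)

w_1 = (-4, -4, -2); ‖w_1‖ = 6.0000, so q_1 = (-0.6667, -0.6667, -0.3333).
q_1·w_2 = (-0.6667)·0 + (-0.6667)·4 + (-0.3333)·2 = -3.3333.
u_2 = w_2 + 3.3333·q_1 = (-2.2222, 1.7778, 0.8889).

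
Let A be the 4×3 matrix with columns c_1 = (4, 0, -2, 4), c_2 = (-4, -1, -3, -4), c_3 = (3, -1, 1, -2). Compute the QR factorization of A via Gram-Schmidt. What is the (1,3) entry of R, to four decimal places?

q_1 = c_1/‖c_1‖ = (4, 0, -2, 4)/6.0000 = (0.6667, 0.0000, -0.3333, 0.6667).
r_{13} = q_1·c_3 = 0.3333.

r_{13} = 0.3333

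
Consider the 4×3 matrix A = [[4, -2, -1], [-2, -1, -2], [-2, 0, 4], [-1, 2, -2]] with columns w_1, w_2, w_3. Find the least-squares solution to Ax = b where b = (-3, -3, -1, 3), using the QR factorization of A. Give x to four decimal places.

x = (0.3704, 1.9959, 0.0489)

q_1 = w_1/‖w_1‖ = (4, -2, -2, -1)/5.0000 = (0.8000, -0.4000, -0.4000, -0.2000).
r_{12} = q_1·w_2 = -1.6000.
u_2 = w_2 + 1.6000·q_1 = (-0.7200, -1.6400, -0.6400, 1.6800).
‖u_2‖ = 2.5377, so q_2 = (-0.2837, -0.6463, -0.2522, 0.6620).
r_{13} = q_1·w_3 = -1.2000; r_{23} = q_2·w_3 = -0.7566.
u_3 = w_3 + 1.2000·q_1 + 0.7566·q_2 = (-0.2547, -2.9689, 3.3292, -1.7391).
‖u_3‖ = 4.7945, so q_3 = (-0.0531, -0.6192, 0.6944, -0.3627).
Qᵀb = (-1.4000, 5.0281, 0.2345).
Back-substitute: x_3 = 0.2345/4.7945 = 0.0489.
x_2 = (5.0281 + 0.7566·0.0489)/2.5377 = 1.9959.
x_1 = (-1.4000 + 1.6000·1.9959 + 1.2000·0.0489)/5.0000 = 0.3704.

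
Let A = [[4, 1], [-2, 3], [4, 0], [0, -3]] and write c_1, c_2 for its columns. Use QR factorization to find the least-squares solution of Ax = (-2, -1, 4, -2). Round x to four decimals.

c_1 = (4, -2, 4, 0); ‖c_1‖ = 6.0000, so q_1 = (0.6667, -0.3333, 0.6667, 0.0000).
q_1·c_2 = 0.6667·1 + (-0.3333)·3 + 0.6667·0 + 0.0000·(-3) = -0.3333.
u_2 = c_2 + 0.3333·q_1 = (1.2222, 2.8889, 0.2222, -3.0000).
‖u_2‖ = 4.3461, so q_2 = (0.2812, 0.6647, 0.0511, -0.6903).
Qᵀb = (1.6667, 0.3579).
Back-substitute: x_2 = 0.3579/4.3461 = 0.0824.
x_1 = (1.6667 + 0.3333·0.0824)/6.0000 = 0.2824.

x = (0.2824, 0.0824)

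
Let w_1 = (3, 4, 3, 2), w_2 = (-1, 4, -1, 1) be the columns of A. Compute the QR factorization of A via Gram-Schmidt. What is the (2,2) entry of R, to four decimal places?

e_1 = w_1/‖w_1‖ = (3, 4, 3, 2)/6.1644 = (0.4867, 0.6489, 0.4867, 0.3244).
r_{12} = e_1·w_2 = 1.9467.
u_2 = w_2 − 1.9467·e_1 = (-1.9474, 2.7368, -1.9474, 0.3684).
r_{22} = ‖u_2‖ = 3.9001.

r_{22} = 3.9001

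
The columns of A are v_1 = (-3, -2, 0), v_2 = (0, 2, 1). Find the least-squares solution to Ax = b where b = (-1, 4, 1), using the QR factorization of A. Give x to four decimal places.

q_1 = v_1/‖v_1‖ = (-3, -2, 0)/3.6056 = (-0.8321, -0.5547, 0.0000).
r_{12} = q_1·v_2 = -1.1094.
u_2 = v_2 + 1.1094·q_1 = (-0.9231, 1.3846, 1.0000).
‖u_2‖ = 1.9415, so q_2 = (-0.4755, 0.7132, 0.5151).
Qᵀb = (-1.3868, 3.8433).
Back-substitute: x_2 = 3.8433/1.9415 = 1.9796.
x_1 = (-1.3868 + 1.1094·1.9796)/3.6056 = 0.2245.

x = (0.2245, 1.9796)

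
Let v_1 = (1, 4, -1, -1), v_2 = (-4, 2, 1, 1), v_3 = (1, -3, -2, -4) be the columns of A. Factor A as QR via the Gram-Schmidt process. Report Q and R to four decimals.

v_1 = (1, 4, -1, -1); ‖v_1‖ = 4.3589, so q_1 = (0.2294, 0.9177, -0.2294, -0.2294).
q_1·v_2 = 0.2294·(-4) + 0.9177·2 + (-0.2294)·1 + (-0.2294)·1 = 0.4588.
u_2 = v_2 − 0.4588·q_1 = (-4.1053, 1.5789, 1.1053, 1.1053).
‖u_2‖ = 4.6679, so q_2 = (-0.8795, 0.3383, 0.2368, 0.2368).
q_1·v_3 = 0.2294·1 + 0.9177·(-3) + (-0.2294)·(-2) + (-0.2294)·(-4) = -1.1471; q_2·v_3 = (-0.8795)·1 + 0.3383·(-3) + 0.2368·(-2) + 0.2368·(-4) = -3.3149.
u_3 = v_3 + 1.1471·q_1 + 3.3149·q_2 = (-1.6522, -0.8261, -1.4783, -3.4783).
‖u_3‖ = 4.2066, so q_3 = (-0.3928, -0.1964, -0.3514, -0.8269).

Q = [[0.2294, -0.8795, -0.3928], [0.9177, 0.3383, -0.1964], [-0.2294, 0.2368, -0.3514], [-0.2294, 0.2368, -0.8269]], R = [[4.3589, 0.4588, -1.1471], [0.0000, 4.6679, -3.3149], [0.0000, 0.0000, 4.2066]]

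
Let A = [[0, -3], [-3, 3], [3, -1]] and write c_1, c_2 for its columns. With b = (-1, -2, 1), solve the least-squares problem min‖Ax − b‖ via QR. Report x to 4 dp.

c_1 = (0, -3, 3); ‖c_1‖ = 4.2426, so e_1 = (0.0000, -0.7071, 0.7071).
e_1·c_2 = 0.0000·(-3) + (-0.7071)·3 + 0.7071·(-1) = -2.8284.
u_2 = c_2 + 2.8284·e_1 = (-3.0000, 1.0000, 1.0000).
‖u_2‖ = 3.3166, so e_2 = (-0.9045, 0.3015, 0.3015).
Qᵀb = (2.1213, 0.6030).
Back-substitute: x_2 = 0.6030/3.3166 = 0.1818.
x_1 = (2.1213 + 2.8284·0.1818)/4.2426 = 0.6212.

x = (0.6212, 0.1818)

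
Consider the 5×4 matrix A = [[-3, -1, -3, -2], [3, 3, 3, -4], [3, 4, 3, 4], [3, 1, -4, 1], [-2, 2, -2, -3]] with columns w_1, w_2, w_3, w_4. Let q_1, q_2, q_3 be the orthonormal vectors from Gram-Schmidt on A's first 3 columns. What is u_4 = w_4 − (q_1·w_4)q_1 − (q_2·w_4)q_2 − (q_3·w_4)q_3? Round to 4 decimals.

w_1 = (-3, 3, 3, 3, -2); ‖w_1‖ = 6.3246, so q_1 = (-0.4743, 0.4743, 0.4743, 0.4743, -0.3162).
q_1·w_2 = (-0.4743)·(-1) + 0.4743·3 + 0.4743·4 + 0.4743·1 + (-0.3162)·2 = 3.6366.
u_2 = w_2 − 3.6366·q_1 = (0.7250, 1.2750, 2.2750, -0.7250, 3.1500).
‖u_2‖ = 4.2160, so q_2 = (0.1720, 0.3024, 0.5396, -0.1720, 0.7471).
q_1·w_3 = (-0.4743)·(-3) + 0.4743·3 + 0.4743·3 + 0.4743·(-4) + (-0.3162)·(-2) = 3.0042; q_2·w_3 = 0.1720·(-3) + 0.3024·3 + 0.5396·3 + (-0.1720)·(-4) + 0.7471·(-2) = 1.2037.
u_3 = w_3 − 3.0042·q_1 − 1.2037·q_2 = (-1.7820, 1.2110, 0.9255, -5.2180, -1.9494).
‖u_3‖ = 6.0437, so q_3 = (-0.2949, 0.2004, 0.1531, -0.8634, -0.3225).
q_1·w_4 = (-0.4743)·(-2) + 0.4743·(-4) + 0.4743·4 + 0.4743·1 + (-0.3162)·(-3) = 2.3717; q_2·w_4 = 0.1720·(-2) + 0.3024·(-4) + 0.5396·4 + (-0.1720)·1 + 0.7471·(-3) = -1.8086; q_3·w_4 = (-0.2949)·(-2) + 0.2004·(-4) + 0.1531·4 + (-0.8634)·1 + (-0.3225)·(-3) = 0.5050.
u_4 = w_4 − 2.3717·q_1 + 1.8086·q_2 − 0.5050·q_3 = (-0.4151, -4.6792, 3.7736, 0.0000, -0.7358).

u_4 = (-0.4151, -4.6792, 3.7736, 0.0000, -0.7358)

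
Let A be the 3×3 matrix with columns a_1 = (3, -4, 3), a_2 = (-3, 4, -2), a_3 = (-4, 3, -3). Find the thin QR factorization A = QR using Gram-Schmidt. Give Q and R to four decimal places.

a_1 = (3, -4, 3); ‖a_1‖ = 5.8310, so q_1 = (0.5145, -0.6860, 0.5145).
q_1·a_2 = 0.5145·(-3) + (-0.6860)·4 + 0.5145·(-2) = -5.3165.
u_2 = a_2 + 5.3165·q_1 = (-0.2647, 0.3529, 0.7353).
‖u_2‖ = 0.8575, so q_2 = (-0.3087, 0.4116, 0.8575).
q_1·a_3 = 0.5145·(-4) + (-0.6860)·3 + 0.5145·(-3) = -5.6595; q_2·a_3 = (-0.3087)·(-4) + 0.4116·3 + 0.8575·(-3) = -0.1029.
u_3 = a_3 + 5.6595·q_1 + 0.1029·q_2 = (-1.1200, -0.8400, 0.0000).
‖u_3‖ = 1.4000, so q_3 = (-0.8000, -0.6000, 0.0000).

Q = [[0.5145, -0.3087, -0.8000], [-0.6860, 0.4116, -0.6000], [0.5145, 0.8575, 0.0000]], R = [[5.8310, -5.3165, -5.6595], [0.0000, 0.8575, -0.1029], [0.0000, 0.0000, 1.4000]]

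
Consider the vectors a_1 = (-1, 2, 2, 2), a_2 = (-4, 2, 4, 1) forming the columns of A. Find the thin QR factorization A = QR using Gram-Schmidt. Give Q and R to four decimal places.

Q = [[-0.2774, -0.7526], [0.5547, -0.2213], [0.5547, 0.3542], [0.5547, -0.5091]], R = [[3.6056, 4.9923], [0.0000, 3.4752]]

a_1 = (-1, 2, 2, 2); ‖a_1‖ = 3.6056, so q_1 = (-0.2774, 0.5547, 0.5547, 0.5547).
q_1·a_2 = (-0.2774)·(-4) + 0.5547·2 + 0.5547·4 + 0.5547·1 = 4.9923.
u_2 = a_2 − 4.9923·q_1 = (-2.6154, -0.7692, 1.2308, -1.7692).
‖u_2‖ = 3.4752, so q_2 = (-0.7526, -0.2213, 0.3542, -0.5091).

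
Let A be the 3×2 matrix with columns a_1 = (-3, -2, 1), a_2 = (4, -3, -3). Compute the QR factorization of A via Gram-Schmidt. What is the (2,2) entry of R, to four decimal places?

a_1 = (-3, -2, 1); ‖a_1‖ = 3.7417, so e_1 = (-0.8018, -0.5345, 0.2673).
e_1·a_2 = (-0.8018)·4 + (-0.5345)·(-3) + 0.2673·(-3) = -2.4054.
u_2 = a_2 + 2.4054·e_1 = (2.0714, -4.2857, -2.3571).
r_{22} = ‖u_2‖ = 5.3117.

r_{22} = 5.3117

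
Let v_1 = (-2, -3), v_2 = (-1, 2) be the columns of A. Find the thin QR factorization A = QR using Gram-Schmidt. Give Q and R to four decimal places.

Q = [[-0.5547, -0.8321], [-0.8321, 0.5547]], R = [[3.6056, -1.1094], [0.0000, 1.9415]]

v_1 = (-2, -3); ‖v_1‖ = 3.6056, so e_1 = (-0.5547, -0.8321).
e_1·v_2 = (-0.5547)·(-1) + (-0.8321)·2 = -1.1094.
u_2 = v_2 + 1.1094·e_1 = (-1.6154, 1.0769).
‖u_2‖ = 1.9415, so e_2 = (-0.8321, 0.5547).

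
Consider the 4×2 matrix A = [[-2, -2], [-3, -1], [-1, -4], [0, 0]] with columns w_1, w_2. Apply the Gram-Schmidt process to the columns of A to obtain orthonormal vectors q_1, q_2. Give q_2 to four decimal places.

w_1 = (-2, -3, -1, 0); ‖w_1‖ = 3.7417, so q_1 = (-0.5345, -0.8018, -0.2673, 0.0000).
q_1·w_2 = (-0.5345)·(-2) + (-0.8018)·(-1) + (-0.2673)·(-4) + 0.0000·0 = 2.9399.
u_2 = w_2 − 2.9399·q_1 = (-0.4286, 1.3571, -3.2143, 0.0000).
‖u_2‖ = 3.5153, so q_2 = (-0.1219, 0.3861, -0.9144, 0.0000).

q_2 = (-0.1219, 0.3861, -0.9144, 0.0000)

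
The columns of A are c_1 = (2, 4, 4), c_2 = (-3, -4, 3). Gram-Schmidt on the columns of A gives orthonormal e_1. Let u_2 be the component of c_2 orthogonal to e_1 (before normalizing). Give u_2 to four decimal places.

u_2 = (-2.4444, -2.8889, 4.1111)

c_1 = (2, 4, 4); ‖c_1‖ = 6.0000, so e_1 = (0.3333, 0.6667, 0.6667).
e_1·c_2 = 0.3333·(-3) + 0.6667·(-4) + 0.6667·3 = -1.6667.
u_2 = c_2 + 1.6667·e_1 = (-2.4444, -2.8889, 4.1111).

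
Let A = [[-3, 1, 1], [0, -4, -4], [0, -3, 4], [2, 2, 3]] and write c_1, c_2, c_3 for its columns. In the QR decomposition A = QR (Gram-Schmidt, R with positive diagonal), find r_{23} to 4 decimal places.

r_{23} = 1.9687

q_1 = c_1/‖c_1‖ = (-3, 0, 0, 2)/3.6056 = (-0.8321, 0.0000, 0.0000, 0.5547).
r_{12} = q_1·c_2 = 0.2774.
u_2 = c_2 − 0.2774·q_1 = (1.2308, -4.0000, -3.0000, 1.8462).
‖u_2‖ = 5.4702, so q_2 = (0.2250, -0.7312, -0.5484, 0.3375).
r_{23} = q_2·c_3 = 1.9687.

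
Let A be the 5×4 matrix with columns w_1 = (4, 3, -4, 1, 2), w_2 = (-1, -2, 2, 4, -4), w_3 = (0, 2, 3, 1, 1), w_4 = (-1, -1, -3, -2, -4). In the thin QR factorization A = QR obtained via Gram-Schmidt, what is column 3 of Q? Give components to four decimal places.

w_1 = (4, 3, -4, 1, 2); ‖w_1‖ = 6.7823, so e_1 = (0.5898, 0.4423, -0.5898, 0.1474, 0.2949).
e_1·w_2 = 0.5898·(-1) + 0.4423·(-2) + (-0.5898)·2 + 0.1474·4 + 0.2949·(-4) = -3.2437.
u_2 = w_2 + 3.2437·e_1 = (0.9130, -0.5652, 0.0870, 4.4783, -3.0435).
‖u_2‖ = 5.5207, so e_2 = (0.1654, -0.1024, 0.0158, 0.8112, -0.5513).
e_1·w_3 = 0.5898·0 + 0.4423·2 + (-0.5898)·3 + 0.1474·1 + 0.2949·1 = -0.4423; e_2·w_3 = 0.1654·0 + (-0.1024)·2 + 0.0158·3 + 0.8112·1 + (-0.5513)·1 = 0.1024.
u_3 = w_3 + 0.4423·e_1 − 0.1024·e_2 = (0.2439, 2.2061, 2.7375, 0.9822, 1.1869).
‖u_3‖ = 3.8463, so e_3 = (0.0634, 0.5736, 0.7117, 0.2554, 0.3086).

e_3 = (0.0634, 0.5736, 0.7117, 0.2554, 0.3086)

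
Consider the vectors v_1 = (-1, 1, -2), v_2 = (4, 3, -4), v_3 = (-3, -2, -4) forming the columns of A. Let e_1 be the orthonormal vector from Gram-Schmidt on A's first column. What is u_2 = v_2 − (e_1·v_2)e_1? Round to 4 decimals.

u_2 = (5.1667, 1.8333, -1.6667)

v_1 = (-1, 1, -2); ‖v_1‖ = 2.4495, so e_1 = (-0.4082, 0.4082, -0.8165).
e_1·v_2 = (-0.4082)·4 + 0.4082·3 + (-0.8165)·(-4) = 2.8577.
u_2 = v_2 − 2.8577·e_1 = (5.1667, 1.8333, -1.6667).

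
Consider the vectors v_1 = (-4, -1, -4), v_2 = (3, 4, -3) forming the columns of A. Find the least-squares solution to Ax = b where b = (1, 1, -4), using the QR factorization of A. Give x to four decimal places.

x = (0.4069, 0.6067)

v_1 = (-4, -1, -4); ‖v_1‖ = 5.7446, so q_1 = (-0.6963, -0.1741, -0.6963).
q_1·v_2 = (-0.6963)·3 + (-0.1741)·4 + (-0.6963)·(-3) = -0.6963.
u_2 = v_2 + 0.6963·q_1 = (2.5152, 3.8788, -3.4848).
‖u_2‖ = 5.7892, so q_2 = (0.4345, 0.6700, -0.6020).
Qᵀb = (1.9149, 3.5123).
Back-substitute: x_2 = 3.5123/5.7892 = 0.6067.
x_1 = (1.9149 + 0.6963·0.6067)/5.7446 = 0.4069.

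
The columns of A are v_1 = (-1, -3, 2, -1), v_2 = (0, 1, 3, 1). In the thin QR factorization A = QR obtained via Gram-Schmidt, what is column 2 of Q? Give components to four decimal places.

q_2 = (0.0407, 0.4273, 0.8343, 0.3459)

v_1 = (-1, -3, 2, -1); ‖v_1‖ = 3.8730, so q_1 = (-0.2582, -0.7746, 0.5164, -0.2582).
q_1·v_2 = (-0.2582)·0 + (-0.7746)·1 + 0.5164·3 + (-0.2582)·1 = 0.5164.
u_2 = v_2 − 0.5164·q_1 = (0.1333, 1.4000, 2.7333, 1.1333).
‖u_2‖ = 3.2762, so q_2 = (0.0407, 0.4273, 0.8343, 0.3459).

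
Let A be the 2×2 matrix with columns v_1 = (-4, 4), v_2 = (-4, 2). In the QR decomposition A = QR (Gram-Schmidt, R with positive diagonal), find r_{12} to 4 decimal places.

v_1 = (-4, 4); ‖v_1‖ = 5.6569, so q_1 = (-0.7071, 0.7071).
r_{12} = q_1·v_2 = 4.2426.

r_{12} = 4.2426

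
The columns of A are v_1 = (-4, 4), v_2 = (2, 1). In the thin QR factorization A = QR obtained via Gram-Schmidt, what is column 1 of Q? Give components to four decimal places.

v_1 = (-4, 4); ‖v_1‖ = 5.6569, so e_1 = (-0.7071, 0.7071).

e_1 = (-0.7071, 0.7071)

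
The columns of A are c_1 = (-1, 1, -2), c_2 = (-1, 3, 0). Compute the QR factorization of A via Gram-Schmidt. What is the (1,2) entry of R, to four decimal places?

q_1 = c_1/‖c_1‖ = (-1, 1, -2)/2.4495 = (-0.4082, 0.4082, -0.8165).
r_{12} = q_1·c_2 = 1.6330.

r_{12} = 1.6330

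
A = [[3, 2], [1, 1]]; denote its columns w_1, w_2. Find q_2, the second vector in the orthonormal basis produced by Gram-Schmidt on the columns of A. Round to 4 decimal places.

q_2 = (-0.3162, 0.9487)

w_1 = (3, 1); ‖w_1‖ = 3.1623, so q_1 = (0.9487, 0.3162).
q_1·w_2 = 0.9487·2 + 0.3162·1 = 2.2136.
u_2 = w_2 − 2.2136·q_1 = (-0.1000, 0.3000).
‖u_2‖ = 0.3162, so q_2 = (-0.3162, 0.9487).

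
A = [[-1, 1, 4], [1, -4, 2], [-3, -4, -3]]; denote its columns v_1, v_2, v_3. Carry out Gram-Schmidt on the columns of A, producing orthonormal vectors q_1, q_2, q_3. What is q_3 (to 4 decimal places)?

q_3 = (0.9029, 0.3950, -0.1693)

v_1 = (-1, 1, -3); ‖v_1‖ = 3.3166, so q_1 = (-0.3015, 0.3015, -0.9045).
q_1·v_2 = (-0.3015)·1 + 0.3015·(-4) + (-0.9045)·(-4) = 2.1106.
u_2 = v_2 − 2.1106·q_1 = (1.6364, -4.6364, -2.0909).
‖u_2‖ = 5.3428, so q_2 = (0.3063, -0.8678, -0.3914).
q_1·v_3 = (-0.3015)·4 + 0.3015·2 + (-0.9045)·(-3) = 2.1106; q_2·v_3 = 0.3063·4 + (-0.8678)·2 + (-0.3914)·(-3) = 0.6636.
u_3 = v_3 − 2.1106·q_1 − 0.6636·q_2 = (4.4331, 1.9395, -0.8312).
‖u_3‖ = 4.9097, so q_3 = (0.9029, 0.3950, -0.1693).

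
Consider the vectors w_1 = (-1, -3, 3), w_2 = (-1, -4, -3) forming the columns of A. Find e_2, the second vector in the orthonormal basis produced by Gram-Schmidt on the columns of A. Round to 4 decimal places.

e_2 = (-0.1574, -0.6716, -0.7240)

e_1 = w_1/‖w_1‖ = (-1, -3, 3)/4.3589 = (-0.2294, -0.6882, 0.6882).
r_{12} = e_1·w_2 = 0.9177.
u_2 = w_2 − 0.9177·e_1 = (-0.7895, -3.3684, -3.6316).
‖u_2‖ = 5.0158, so e_2 = (-0.1574, -0.6716, -0.7240).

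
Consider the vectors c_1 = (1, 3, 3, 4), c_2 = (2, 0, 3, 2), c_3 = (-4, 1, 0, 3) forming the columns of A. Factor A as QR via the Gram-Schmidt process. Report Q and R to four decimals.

c_1 = (1, 3, 3, 4); ‖c_1‖ = 5.9161, so q_1 = (0.1690, 0.5071, 0.5071, 0.6761).
q_1·c_2 = 0.1690·2 + 0.5071·0 + 0.5071·3 + 0.6761·2 = 3.2116.
u_2 = c_2 − 3.2116·q_1 = (1.4571, -1.6286, 1.3714, -0.1714).
‖u_2‖ = 2.5857, so q_2 = (0.5635, -0.6298, 0.5304, -0.0663).
q_1·c_3 = 0.1690·(-4) + 0.5071·1 + 0.5071·0 + 0.6761·3 = 1.8593; q_2·c_3 = 0.5635·(-4) + (-0.6298)·1 + 0.5304·0 + (-0.0663)·3 = -3.0829.
u_3 = c_3 − 1.8593·q_1 + 3.0829·q_2 = (-2.5769, -1.8846, 0.6923, 1.5385).
‖u_3‖ = 3.6109, so q_3 = (-0.7137, -0.5219, 0.1917, 0.4261).

Q = [[0.1690, 0.5635, -0.7137], [0.5071, -0.6298, -0.5219], [0.5071, 0.5304, 0.1917], [0.6761, -0.0663, 0.4261]], R = [[5.9161, 3.2116, 1.8593], [0.0000, 2.5857, -3.0829], [0.0000, 0.0000, 3.6109]]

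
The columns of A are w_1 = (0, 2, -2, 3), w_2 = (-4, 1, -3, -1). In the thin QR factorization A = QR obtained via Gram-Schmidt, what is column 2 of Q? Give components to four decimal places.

q_2 = (-0.7917, 0.0815, -0.4773, -0.3725)

w_1 = (0, 2, -2, 3); ‖w_1‖ = 4.1231, so q_1 = (0.0000, 0.4851, -0.4851, 0.7276).
q_1·w_2 = 0.0000·(-4) + 0.4851·1 + (-0.4851)·(-3) + 0.7276·(-1) = 1.2127.
u_2 = w_2 − 1.2127·q_1 = (-4.0000, 0.4118, -2.4118, -1.8824).
‖u_2‖ = 5.0527, so q_2 = (-0.7917, 0.0815, -0.4773, -0.3725).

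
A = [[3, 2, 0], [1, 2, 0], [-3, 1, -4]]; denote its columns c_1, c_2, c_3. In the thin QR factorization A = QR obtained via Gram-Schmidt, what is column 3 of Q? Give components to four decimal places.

q_1 = c_1/‖c_1‖ = (3, 1, -3)/4.3589 = (0.6882, 0.2294, -0.6882).
r_{12} = q_1·c_2 = 1.1471.
u_2 = c_2 − 1.1471·q_1 = (1.2105, 1.7368, 1.7895).
‖u_2‖ = 2.7720, so q_2 = (0.4367, 0.6266, 0.6455).
r_{13} = q_1·c_3 = 2.7530; r_{23} = q_2·c_3 = -2.5822.
u_3 = c_3 − 2.7530·q_1 + 2.5822·q_2 = (-0.7671, 0.9863, -0.4384).
‖u_3‖ = 1.3242, so q_3 = (-0.5793, 0.7448, -0.3310).

q_3 = (-0.5793, 0.7448, -0.3310)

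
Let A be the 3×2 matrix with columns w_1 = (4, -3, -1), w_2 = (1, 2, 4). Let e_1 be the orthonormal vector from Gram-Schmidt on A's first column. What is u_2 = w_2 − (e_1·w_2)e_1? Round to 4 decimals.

w_1 = (4, -3, -1); ‖w_1‖ = 5.0990, so e_1 = (0.7845, -0.5883, -0.1961).
e_1·w_2 = 0.7845·1 + (-0.5883)·2 + (-0.1961)·4 = -1.1767.
u_2 = w_2 + 1.1767·e_1 = (1.9231, 1.3077, 3.7692).

u_2 = (1.9231, 1.3077, 3.7692)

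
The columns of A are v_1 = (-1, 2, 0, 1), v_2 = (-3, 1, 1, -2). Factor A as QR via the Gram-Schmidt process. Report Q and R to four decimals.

Q = [[-0.4082, -0.6804], [0.8165, 0.0000], [0.0000, 0.2722], [0.4082, -0.6804]], R = [[2.4495, 1.2247], [0.0000, 3.6742]]

v_1 = (-1, 2, 0, 1); ‖v_1‖ = 2.4495, so q_1 = (-0.4082, 0.8165, 0.0000, 0.4082).
q_1·v_2 = (-0.4082)·(-3) + 0.8165·1 + 0.0000·1 + 0.4082·(-2) = 1.2247.
u_2 = v_2 − 1.2247·q_1 = (-2.5000, 0.0000, 1.0000, -2.5000).
‖u_2‖ = 3.6742, so q_2 = (-0.6804, 0.0000, 0.2722, -0.6804).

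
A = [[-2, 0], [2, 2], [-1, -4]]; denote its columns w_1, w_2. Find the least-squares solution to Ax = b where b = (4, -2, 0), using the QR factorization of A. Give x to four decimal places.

e_1 = w_1/‖w_1‖ = (-2, 2, -1)/3.0000 = (-0.6667, 0.6667, -0.3333).
r_{12} = e_1·w_2 = 2.6667.
u_2 = w_2 − 2.6667·e_1 = (1.7778, 0.2222, -3.1111).
‖u_2‖ = 3.5901, so e_2 = (0.4952, 0.0619, -0.8666).
Qᵀb = (-4.0000, 1.8570).
Back-substitute: x_2 = 1.8570/3.5901 = 0.5172.
x_1 = (-4.0000 − 2.6667·0.5172)/3.0000 = -1.7931.

x = (-1.7931, 0.5172)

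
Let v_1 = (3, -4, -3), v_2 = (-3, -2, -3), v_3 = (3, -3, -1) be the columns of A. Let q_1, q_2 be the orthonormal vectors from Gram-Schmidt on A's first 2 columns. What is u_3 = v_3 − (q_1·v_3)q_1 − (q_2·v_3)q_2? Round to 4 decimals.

v_1 = (3, -4, -3); ‖v_1‖ = 5.8310, so q_1 = (0.5145, -0.6860, -0.5145).
q_1·v_2 = 0.5145·(-3) + (-0.6860)·(-2) + (-0.5145)·(-3) = 1.3720.
u_2 = v_2 − 1.3720·q_1 = (-3.7059, -1.0588, -2.2941).
‖u_2‖ = 4.4853, so q_2 = (-0.8262, -0.2361, -0.5115).
q_1·v_3 = 0.5145·3 + (-0.6860)·(-3) + (-0.5145)·(-1) = 4.1160; q_2·v_3 = (-0.8262)·3 + (-0.2361)·(-3) + (-0.5115)·(-1) = -1.2590.
u_3 = v_3 − 4.1160·q_1 + 1.2590·q_2 = (-0.1579, -0.4737, 0.4737).

u_3 = (-0.1579, -0.4737, 0.4737)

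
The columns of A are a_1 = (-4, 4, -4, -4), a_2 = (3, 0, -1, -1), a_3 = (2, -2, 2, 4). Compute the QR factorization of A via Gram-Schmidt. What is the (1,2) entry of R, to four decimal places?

a_1 = (-4, 4, -4, -4); ‖a_1‖ = 8.0000, so e_1 = (-0.5000, 0.5000, -0.5000, -0.5000).
r_{12} = e_1·a_2 = -0.5000.

r_{12} = -0.5000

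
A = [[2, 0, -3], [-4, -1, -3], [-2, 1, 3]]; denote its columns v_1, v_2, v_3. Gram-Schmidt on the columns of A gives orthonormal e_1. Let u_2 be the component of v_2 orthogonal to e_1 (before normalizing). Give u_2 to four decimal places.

u_2 = (-0.1667, -0.6667, 1.1667)

v_1 = (2, -4, -2); ‖v_1‖ = 4.8990, so e_1 = (0.4082, -0.8165, -0.4082).
e_1·v_2 = 0.4082·0 + (-0.8165)·(-1) + (-0.4082)·1 = 0.4082.
u_2 = v_2 − 0.4082·e_1 = (-0.1667, -0.6667, 1.1667).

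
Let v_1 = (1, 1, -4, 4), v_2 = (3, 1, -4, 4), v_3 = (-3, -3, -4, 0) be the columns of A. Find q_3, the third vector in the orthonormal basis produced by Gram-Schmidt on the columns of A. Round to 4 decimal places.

q_1 = v_1/‖v_1‖ = (1, 1, -4, 4)/5.8310 = (0.1715, 0.1715, -0.6860, 0.6860).
r_{12} = q_1·v_2 = 6.1739.
u_2 = v_2 − 6.1739·q_1 = (1.9412, -0.0588, 0.2353, -0.2353).
‖u_2‖ = 1.9704, so q_2 = (0.9852, -0.0299, 0.1194, -0.1194).
r_{13} = q_1·v_3 = 1.7150; r_{23} = q_2·v_3 = -3.3437.
u_3 = v_3 − 1.7150·q_1 + 3.3437·q_2 = (0.0000, -3.3939, -2.4242, -1.5758).
‖u_3‖ = 4.4586, so q_3 = (0.0000, -0.7612, -0.5437, -0.3534).

q_3 = (0.0000, -0.7612, -0.5437, -0.3534)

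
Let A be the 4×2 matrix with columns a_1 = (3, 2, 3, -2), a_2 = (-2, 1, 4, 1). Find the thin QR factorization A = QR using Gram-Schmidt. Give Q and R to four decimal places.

Q = [[0.5883, -0.5930], [0.3922, 0.1186], [0.5883, 0.7285], [-0.3922, 0.3219]], R = [[5.0990, 1.1767], [0.0000, 4.5404]]

q_1 = a_1/‖a_1‖ = (3, 2, 3, -2)/5.0990 = (0.5883, 0.3922, 0.5883, -0.3922).
r_{12} = q_1·a_2 = 1.1767.
u_2 = a_2 − 1.1767·q_1 = (-2.6923, 0.5385, 3.3077, 1.4615).
‖u_2‖ = 4.5404, so q_2 = (-0.5930, 0.1186, 0.7285, 0.3219).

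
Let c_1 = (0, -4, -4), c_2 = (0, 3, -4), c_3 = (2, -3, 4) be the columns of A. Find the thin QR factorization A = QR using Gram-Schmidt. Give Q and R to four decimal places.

Q = [[0.0000, 0.0000, 1.0000], [-0.7071, 0.7071, 0.0000], [-0.7071, -0.7071, 0.0000]], R = [[5.6569, 0.7071, -0.7071], [0.0000, 4.9497, -4.9497], [0.0000, 0.0000, 2.0000]]

c_1 = (0, -4, -4); ‖c_1‖ = 5.6569, so q_1 = (0.0000, -0.7071, -0.7071).
q_1·c_2 = 0.0000·0 + (-0.7071)·3 + (-0.7071)·(-4) = 0.7071.
u_2 = c_2 − 0.7071·q_1 = (0.0000, 3.5000, -3.5000).
‖u_2‖ = 4.9497, so q_2 = (0.0000, 0.7071, -0.7071).
q_1·c_3 = 0.0000·2 + (-0.7071)·(-3) + (-0.7071)·4 = -0.7071; q_2·c_3 = 0.0000·2 + 0.7071·(-3) + (-0.7071)·4 = -4.9497.
u_3 = c_3 + 0.7071·q_1 + 4.9497·q_2 = (2.0000, 0.0000, 0.0000).
‖u_3‖ = 2.0000, so q_3 = (1.0000, 0.0000, 0.0000).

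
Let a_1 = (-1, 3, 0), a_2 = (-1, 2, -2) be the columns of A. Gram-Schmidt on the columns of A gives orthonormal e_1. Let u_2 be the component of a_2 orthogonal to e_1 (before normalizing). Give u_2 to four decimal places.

u_2 = (-0.3000, -0.1000, -2.0000)

a_1 = (-1, 3, 0); ‖a_1‖ = 3.1623, so e_1 = (-0.3162, 0.9487, 0.0000).
e_1·a_2 = (-0.3162)·(-1) + 0.9487·2 + 0.0000·(-2) = 2.2136.
u_2 = a_2 − 2.2136·e_1 = (-0.3000, -0.1000, -2.0000).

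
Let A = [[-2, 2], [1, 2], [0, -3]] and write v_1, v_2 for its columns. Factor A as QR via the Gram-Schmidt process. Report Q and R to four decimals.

v_1 = (-2, 1, 0); ‖v_1‖ = 2.2361, so q_1 = (-0.8944, 0.4472, 0.0000).
q_1·v_2 = (-0.8944)·2 + 0.4472·2 + 0.0000·(-3) = -0.8944.
u_2 = v_2 + 0.8944·q_1 = (1.2000, 2.4000, -3.0000).
‖u_2‖ = 4.0249, so q_2 = (0.2981, 0.5963, -0.7454).

Q = [[-0.8944, 0.2981], [0.4472, 0.5963], [0.0000, -0.7454]], R = [[2.2361, -0.8944], [0.0000, 4.0249]]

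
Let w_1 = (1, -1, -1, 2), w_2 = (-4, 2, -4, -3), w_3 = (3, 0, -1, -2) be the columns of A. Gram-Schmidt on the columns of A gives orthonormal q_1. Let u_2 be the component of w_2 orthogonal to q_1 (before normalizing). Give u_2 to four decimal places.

w_1 = (1, -1, -1, 2); ‖w_1‖ = 2.6458, so q_1 = (0.3780, -0.3780, -0.3780, 0.7559).
q_1·w_2 = 0.3780·(-4) + (-0.3780)·2 + (-0.3780)·(-4) + 0.7559·(-3) = -3.0237.
u_2 = w_2 + 3.0237·q_1 = (-2.8571, 0.8571, -5.1429, -0.7143).

u_2 = (-2.8571, 0.8571, -5.1429, -0.7143)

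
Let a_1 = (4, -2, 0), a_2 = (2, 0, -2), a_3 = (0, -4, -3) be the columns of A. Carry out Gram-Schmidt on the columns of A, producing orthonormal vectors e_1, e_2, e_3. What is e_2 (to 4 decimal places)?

a_1 = (4, -2, 0); ‖a_1‖ = 4.4721, so e_1 = (0.8944, -0.4472, 0.0000).
e_1·a_2 = 0.8944·2 + (-0.4472)·0 + 0.0000·(-2) = 1.7889.
u_2 = a_2 − 1.7889·e_1 = (0.4000, 0.8000, -2.0000).
‖u_2‖ = 2.1909, so e_2 = (0.1826, 0.3651, -0.9129).

e_2 = (0.1826, 0.3651, -0.9129)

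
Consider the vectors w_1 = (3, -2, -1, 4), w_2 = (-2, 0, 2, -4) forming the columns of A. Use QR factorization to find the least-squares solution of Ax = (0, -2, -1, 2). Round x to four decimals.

w_1 = (3, -2, -1, 4); ‖w_1‖ = 5.4772, so e_1 = (0.5477, -0.3651, -0.1826, 0.7303).
e_1·w_2 = 0.5477·(-2) + (-0.3651)·0 + (-0.1826)·2 + 0.7303·(-4) = -4.3818.
u_2 = w_2 + 4.3818·e_1 = (0.4000, -1.6000, 1.2000, -0.8000).
‖u_2‖ = 2.1909, so e_2 = (0.1826, -0.7303, 0.5477, -0.3651).
Qᵀb = (2.3735, 0.1826).
Back-substitute: x_2 = 0.1826/2.1909 = 0.0833.
x_1 = (2.3735 + 4.3818·0.0833)/5.4772 = 0.5000.

x = (0.5000, 0.0833)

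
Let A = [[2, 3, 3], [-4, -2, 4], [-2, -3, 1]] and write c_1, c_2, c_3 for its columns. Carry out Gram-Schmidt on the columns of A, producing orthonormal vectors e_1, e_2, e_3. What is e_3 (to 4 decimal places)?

c_1 = (2, -4, -2); ‖c_1‖ = 4.8990, so e_1 = (0.4082, -0.8165, -0.4082).
e_1·c_2 = 0.4082·3 + (-0.8165)·(-2) + (-0.4082)·(-3) = 4.0825.
u_2 = c_2 − 4.0825·e_1 = (1.3333, 1.3333, -1.3333).
‖u_2‖ = 2.3094, so e_2 = (0.5774, 0.5774, -0.5774).
e_1·c_3 = 0.4082·3 + (-0.8165)·4 + (-0.4082)·1 = -2.4495; e_2·c_3 = 0.5774·3 + 0.5774·4 + (-0.5774)·1 = 3.4641.
u_3 = c_3 + 2.4495·e_1 − 3.4641·e_2 = (2.0000, 0.0000, 2.0000).
‖u_3‖ = 2.8284, so e_3 = (0.7071, 0.0000, 0.7071).

e_3 = (0.7071, 0.0000, 0.7071)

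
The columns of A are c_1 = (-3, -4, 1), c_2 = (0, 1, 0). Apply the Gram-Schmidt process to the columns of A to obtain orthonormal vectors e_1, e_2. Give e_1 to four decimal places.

c_1 = (-3, -4, 1); ‖c_1‖ = 5.0990, so e_1 = (-0.5883, -0.7845, 0.1961).

e_1 = (-0.5883, -0.7845, 0.1961)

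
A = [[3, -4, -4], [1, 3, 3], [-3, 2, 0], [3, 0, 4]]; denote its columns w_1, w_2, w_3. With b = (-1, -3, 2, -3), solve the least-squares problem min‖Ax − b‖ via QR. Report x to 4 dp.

x = (-1.1538, -0.7308, 0.1154)

e_1 = w_1/‖w_1‖ = (3, 1, -3, 3)/5.2915 = (0.5669, 0.1890, -0.5669, 0.5669).
r_{12} = e_1·w_2 = -2.8347.
u_2 = w_2 + 2.8347·e_1 = (-2.3929, 3.5357, 0.3929, 1.6071).
‖u_2‖ = 4.5787, so e_2 = (-0.5226, 0.7722, 0.0858, 0.3510).
r_{13} = e_1·w_3 = 0.5669; r_{23} = e_2·w_3 = 5.8111.
u_3 = w_3 − 0.5669·e_1 − 5.8111·e_2 = (-1.2845, -1.5945, -0.1772, 1.6388).
‖u_3‖ = 2.6286, so e_3 = (-0.4887, -0.6066, -0.0674, 0.6235).
Qᵀb = (-3.9686, -2.6754, 0.3033).
Back-substitute: x_3 = 0.3033/2.6286 = 0.1154.
x_2 = (-2.6754 − 5.8111·0.1154)/4.5787 = -0.7308.
x_1 = (-3.9686 + 2.8347·(-0.7308) − 0.5669·0.1154)/5.2915 = -1.1538.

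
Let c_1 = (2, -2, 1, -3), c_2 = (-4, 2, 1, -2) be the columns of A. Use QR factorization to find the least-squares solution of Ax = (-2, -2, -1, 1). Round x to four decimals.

x = (-0.2235, -0.0047)

q_1 = c_1/‖c_1‖ = (2, -2, 1, -3)/4.2426 = (0.4714, -0.4714, 0.2357, -0.7071).
r_{12} = q_1·c_2 = -1.1785.
u_2 = c_2 + 1.1785·q_1 = (-3.4444, 1.4444, 1.2778, -2.8333).
‖u_2‖ = 4.8591, so q_2 = (-0.7089, 0.2973, 0.2630, -0.5831).
Qᵀb = (-0.9428, -0.0229).
Back-substitute: x_2 = -0.0229/4.8591 = -0.0047.
x_1 = (-0.9428 + 1.1785·(-0.0047))/4.2426 = -0.2235.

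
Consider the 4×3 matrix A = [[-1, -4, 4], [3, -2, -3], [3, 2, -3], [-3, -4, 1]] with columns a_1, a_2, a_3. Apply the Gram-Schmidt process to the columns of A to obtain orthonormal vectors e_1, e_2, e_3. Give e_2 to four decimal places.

a_1 = (-1, 3, 3, -3); ‖a_1‖ = 5.2915, so e_1 = (-0.1890, 0.5669, 0.5669, -0.5669).
e_1·a_2 = (-0.1890)·(-4) + 0.5669·(-2) + 0.5669·2 + (-0.5669)·(-4) = 3.0237.
u_2 = a_2 − 3.0237·e_1 = (-3.4286, -3.7143, 0.2857, -2.2857).
‖u_2‖ = 5.5549, so e_2 = (-0.6172, -0.6686, 0.0514, -0.4115).

e_2 = (-0.6172, -0.6686, 0.0514, -0.4115)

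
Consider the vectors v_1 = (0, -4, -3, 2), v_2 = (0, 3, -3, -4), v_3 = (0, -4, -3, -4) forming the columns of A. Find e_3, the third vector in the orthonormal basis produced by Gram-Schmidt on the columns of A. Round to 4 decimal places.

e_3 = (0.0000, -0.6120, 0.3400, -0.7140)

v_1 = (0, -4, -3, 2); ‖v_1‖ = 5.3852, so e_1 = (0.0000, -0.7428, -0.5571, 0.3714).
e_1·v_2 = 0.0000·0 + (-0.7428)·3 + (-0.5571)·(-3) + 0.3714·(-4) = -2.0426.
u_2 = v_2 + 2.0426·e_1 = (0.0000, 1.4828, -4.1379, -3.2414).
‖u_2‖ = 5.4615, so e_2 = (0.0000, 0.2715, -0.7577, -0.5935).
e_1·v_3 = 0.0000·0 + (-0.7428)·(-4) + (-0.5571)·(-3) + 0.3714·(-4) = 3.1568; e_2·v_3 = 0.0000·0 + 0.2715·(-4) + (-0.7577)·(-3) + (-0.5935)·(-4) = 3.5610.
u_3 = v_3 − 3.1568·e_1 − 3.5610·e_2 = (0.0000, -2.6220, 1.4566, -3.0590).
‖u_3‖ = 4.2841, so e_3 = (0.0000, -0.6120, 0.3400, -0.7140).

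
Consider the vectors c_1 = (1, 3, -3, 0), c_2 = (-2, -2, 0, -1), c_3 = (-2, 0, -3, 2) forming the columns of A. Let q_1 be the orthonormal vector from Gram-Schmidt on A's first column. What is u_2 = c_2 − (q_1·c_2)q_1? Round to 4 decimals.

c_1 = (1, 3, -3, 0); ‖c_1‖ = 4.3589, so q_1 = (0.2294, 0.6882, -0.6882, 0.0000).
q_1·c_2 = 0.2294·(-2) + 0.6882·(-2) + (-0.6882)·0 + 0.0000·(-1) = -1.8353.
u_2 = c_2 + 1.8353·q_1 = (-1.5789, -0.7368, -1.2632, -1.0000).

u_2 = (-1.5789, -0.7368, -1.2632, -1.0000)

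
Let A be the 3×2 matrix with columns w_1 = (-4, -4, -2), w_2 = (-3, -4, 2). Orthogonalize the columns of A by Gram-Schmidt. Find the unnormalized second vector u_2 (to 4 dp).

w_1 = (-4, -4, -2); ‖w_1‖ = 6.0000, so e_1 = (-0.6667, -0.6667, -0.3333).
e_1·w_2 = (-0.6667)·(-3) + (-0.6667)·(-4) + (-0.3333)·2 = 4.0000.
u_2 = w_2 − 4.0000·e_1 = (-0.3333, -1.3333, 3.3333).

u_2 = (-0.3333, -1.3333, 3.3333)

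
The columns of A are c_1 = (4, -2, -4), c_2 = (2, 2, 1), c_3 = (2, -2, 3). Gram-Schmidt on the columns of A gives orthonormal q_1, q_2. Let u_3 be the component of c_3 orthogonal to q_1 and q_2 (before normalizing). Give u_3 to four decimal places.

u_3 = (1.3333, -2.6667, 2.6667)

c_1 = (4, -2, -4); ‖c_1‖ = 6.0000, so q_1 = (0.6667, -0.3333, -0.6667).
q_1·c_2 = 0.6667·2 + (-0.3333)·2 + (-0.6667)·1 = 0.0000.
u_2 = c_2 + 0.0000·q_1 = (2.0000, 2.0000, 1.0000).
‖u_2‖ = 3.0000, so q_2 = (0.6667, 0.6667, 0.3333).
q_1·c_3 = 0.6667·2 + (-0.3333)·(-2) + (-0.6667)·3 = 0.0000; q_2·c_3 = 0.6667·2 + 0.6667·(-2) + 0.3333·3 = 1.0000.
u_3 = c_3 − 0.0000·q_1 − 1.0000·q_2 = (1.3333, -2.6667, 2.6667).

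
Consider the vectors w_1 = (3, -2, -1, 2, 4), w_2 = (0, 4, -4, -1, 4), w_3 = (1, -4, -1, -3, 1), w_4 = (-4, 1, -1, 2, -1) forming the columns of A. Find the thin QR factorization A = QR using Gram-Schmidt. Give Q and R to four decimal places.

Q = [[0.5145, -0.1300, -0.0071, -0.7431], [-0.3430, 0.6761, -0.5384, -0.3668], [-0.1715, -0.5461, -0.2763, -0.3870], [0.3430, -0.2340, -0.7935, 0.3966], [0.6860, 0.4160, 0.0638, 0.0789]], R = [[5.8310, 1.7150, 1.7150, -2.2295], [0.0000, 6.7867, -1.1701, 0.8581], [0.0000, 0.0000, 4.8672, -1.8845], [0.0000, 0.0000, 0.0000, 3.7070]]

w_1 = (3, -2, -1, 2, 4); ‖w_1‖ = 5.8310, so e_1 = (0.5145, -0.3430, -0.1715, 0.3430, 0.6860).
e_1·w_2 = 0.5145·0 + (-0.3430)·4 + (-0.1715)·(-4) + 0.3430·(-1) + 0.6860·4 = 1.7150.
u_2 = w_2 − 1.7150·e_1 = (-0.8824, 4.5882, -3.7059, -1.5882, 2.8235).
‖u_2‖ = 6.7867, so e_2 = (-0.1300, 0.6761, -0.5461, -0.2340, 0.4160).
e_1·w_3 = 0.5145·1 + (-0.3430)·(-4) + (-0.1715)·(-1) + 0.3430·(-3) + 0.6860·1 = 1.7150; e_2·w_3 = (-0.1300)·1 + 0.6761·(-4) + (-0.5461)·(-1) + (-0.2340)·(-3) + 0.4160·1 = -1.1701.
u_3 = w_3 − 1.7150·e_1 + 1.1701·e_2 = (-0.0345, -2.6207, -1.3448, -3.8621, 0.3103).
‖u_3‖ = 4.8672, so e_3 = (-0.0071, -0.5384, -0.2763, -0.7935, 0.0638).
e_1·w_4 = 0.5145·(-4) + (-0.3430)·1 + (-0.1715)·(-1) + 0.3430·2 + 0.6860·(-1) = -2.2295; e_2·w_4 = (-0.1300)·(-4) + 0.6761·1 + (-0.5461)·(-1) + (-0.2340)·2 + 0.4160·(-1) = 0.8581; e_3·w_4 = (-0.0071)·(-4) + (-0.5384)·1 + (-0.2763)·(-1) + (-0.7935)·2 + 0.0638·(-1) = -1.8845.
u_4 = w_4 + 2.2295·e_1 − 0.8581·e_2 + 1.8845·e_3 = (-2.7547, -1.3595, -1.4345, 1.4702, 0.2926).
‖u_4‖ = 3.7070, so e_4 = (-0.7431, -0.3668, -0.3870, 0.3966, 0.0789).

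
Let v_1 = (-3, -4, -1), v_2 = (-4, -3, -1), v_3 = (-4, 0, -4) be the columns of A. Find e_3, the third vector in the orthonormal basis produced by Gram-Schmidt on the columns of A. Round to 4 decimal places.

e_1 = v_1/‖v_1‖ = (-3, -4, -1)/5.0990 = (-0.5883, -0.7845, -0.1961).
r_{12} = e_1·v_2 = 4.9029.
u_2 = v_2 − 4.9029·e_1 = (-1.1154, 0.8462, -0.0385).
‖u_2‖ = 1.4005, so e_2 = (-0.7964, 0.6042, -0.0275).
r_{13} = e_1·v_3 = 3.1379; r_{23} = e_2·v_3 = 3.2954.
u_3 = v_3 − 3.1379·e_1 − 3.2954·e_2 = (0.4706, 0.4706, -3.2941).
‖u_3‖ = 3.3607, so e_3 = (0.1400, 0.1400, -0.9802).

e_3 = (0.1400, 0.1400, -0.9802)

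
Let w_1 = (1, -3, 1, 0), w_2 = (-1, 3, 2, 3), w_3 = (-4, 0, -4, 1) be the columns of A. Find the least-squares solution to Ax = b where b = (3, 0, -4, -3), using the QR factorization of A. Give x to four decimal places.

w_1 = (1, -3, 1, 0); ‖w_1‖ = 3.3166, so e_1 = (0.3015, -0.9045, 0.3015, 0.0000).
e_1·w_2 = 0.3015·(-1) + (-0.9045)·3 + 0.3015·2 + 0.0000·3 = -2.4121.
u_2 = w_2 + 2.4121·e_1 = (-0.2727, 0.8182, 2.7273, 3.0000).
‖u_2‖ = 4.1451, so e_2 = (-0.0658, 0.1974, 0.6580, 0.7237).
e_1·w_3 = 0.3015·(-4) + (-0.9045)·0 + 0.3015·(-4) + 0.0000·1 = -2.4121; e_2·w_3 = (-0.0658)·(-4) + 0.1974·0 + 0.6580·(-4) + 0.7237·1 = -1.6449.
u_3 = w_3 + 2.4121·e_1 + 1.6449·e_2 = (-3.3810, -1.8571, -2.1905, 2.1905).
‖u_3‖ = 4.9473, so e_3 = (-0.6834, -0.3754, -0.4428, 0.4428).
Qᵀb = (-0.3015, -5.0004, -1.6074).
Back-substitute: x_3 = -1.6074/4.9473 = -0.3249.
x_2 = (-5.0004 + 1.6449·(-0.3249))/4.1451 = -1.3353.
x_1 = (-0.3015 + 2.4121·(-1.3353) + 2.4121·(-0.3249))/3.3166 = -1.2983.

x = (-1.2983, -1.3353, -0.3249)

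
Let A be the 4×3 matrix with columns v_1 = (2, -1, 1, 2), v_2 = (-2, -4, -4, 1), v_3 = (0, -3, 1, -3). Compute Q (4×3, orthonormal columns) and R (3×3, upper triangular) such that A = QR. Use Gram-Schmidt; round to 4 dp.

Q = [[0.6325, -0.2645, 0.1416], [-0.3162, -0.6942, -0.6294], [0.3162, -0.6281, 0.3952], [0.6325, 0.2314, -0.6539]], R = [[3.1623, -0.6325, -0.6325], [0.0000, 6.0498, 0.7604], [0.0000, 0.0000, 4.2452]]

e_1 = v_1/‖v_1‖ = (2, -1, 1, 2)/3.1623 = (0.6325, -0.3162, 0.3162, 0.6325).
r_{12} = e_1·v_2 = -0.6325.
u_2 = v_2 + 0.6325·e_1 = (-1.6000, -4.2000, -3.8000, 1.4000).
‖u_2‖ = 6.0498, so e_2 = (-0.2645, -0.6942, -0.6281, 0.2314).
r_{13} = e_1·v_3 = -0.6325; r_{23} = e_2·v_3 = 0.7604.
u_3 = v_3 + 0.6325·e_1 − 0.7604·e_2 = (0.6011, -2.6721, 1.6776, -2.7760).
‖u_3‖ = 4.2452, so e_3 = (0.1416, -0.6294, 0.3952, -0.6539).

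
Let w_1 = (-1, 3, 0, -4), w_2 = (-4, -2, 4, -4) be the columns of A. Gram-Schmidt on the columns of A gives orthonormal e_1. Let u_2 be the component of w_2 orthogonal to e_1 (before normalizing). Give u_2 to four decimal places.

u_2 = (-3.4615, -3.6154, 4.0000, -1.8462)

w_1 = (-1, 3, 0, -4); ‖w_1‖ = 5.0990, so e_1 = (-0.1961, 0.5883, 0.0000, -0.7845).
e_1·w_2 = (-0.1961)·(-4) + 0.5883·(-2) + 0.0000·4 + (-0.7845)·(-4) = 2.7456.
u_2 = w_2 − 2.7456·e_1 = (-3.4615, -3.6154, 4.0000, -1.8462).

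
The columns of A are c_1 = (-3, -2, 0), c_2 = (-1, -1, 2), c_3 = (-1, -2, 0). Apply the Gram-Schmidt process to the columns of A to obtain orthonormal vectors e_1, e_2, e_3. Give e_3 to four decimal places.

e_3 = (0.5494, -0.8242, -0.1374)

c_1 = (-3, -2, 0); ‖c_1‖ = 3.6056, so e_1 = (-0.8321, -0.5547, 0.0000).
e_1·c_2 = (-0.8321)·(-1) + (-0.5547)·(-1) + 0.0000·2 = 1.3868.
u_2 = c_2 − 1.3868·e_1 = (0.1538, -0.2308, 2.0000).
‖u_2‖ = 2.0191, so e_2 = (0.0762, -0.1143, 0.9905).
e_1·c_3 = (-0.8321)·(-1) + (-0.5547)·(-2) + 0.0000·0 = 1.9415; e_2·c_3 = 0.0762·(-1) + (-0.1143)·(-2) + 0.9905·0 = 0.1524.
u_3 = c_3 − 1.9415·e_1 − 0.1524·e_2 = (0.6038, -0.9057, -0.1509).
‖u_3‖ = 1.0989, so e_3 = (0.5494, -0.8242, -0.1374).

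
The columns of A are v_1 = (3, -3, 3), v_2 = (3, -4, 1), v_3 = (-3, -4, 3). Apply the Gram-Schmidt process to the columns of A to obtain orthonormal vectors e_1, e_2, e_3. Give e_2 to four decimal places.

e_1 = v_1/‖v_1‖ = (3, -3, 3)/5.1962 = (0.5774, -0.5774, 0.5774).
r_{12} = e_1·v_2 = 4.6188.
u_2 = v_2 − 4.6188·e_1 = (0.3333, -1.3333, -1.6667).
‖u_2‖ = 2.1602, so e_2 = (0.1543, -0.6172, -0.7715).

e_2 = (0.1543, -0.6172, -0.7715)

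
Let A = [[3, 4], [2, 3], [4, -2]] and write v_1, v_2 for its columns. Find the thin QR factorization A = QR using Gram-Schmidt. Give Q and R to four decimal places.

v_1 = (3, 2, 4); ‖v_1‖ = 5.3852, so q_1 = (0.5571, 0.3714, 0.7428).
q_1·v_2 = 0.5571·4 + 0.3714·3 + 0.7428·(-2) = 1.8570.
u_2 = v_2 − 1.8570·q_1 = (2.9655, 2.3103, -3.3793).
‖u_2‖ = 5.0549, so q_2 = (0.5867, 0.4571, -0.6685).

Q = [[0.5571, 0.5867], [0.3714, 0.4571], [0.7428, -0.6685]], R = [[5.3852, 1.8570], [0.0000, 5.0549]]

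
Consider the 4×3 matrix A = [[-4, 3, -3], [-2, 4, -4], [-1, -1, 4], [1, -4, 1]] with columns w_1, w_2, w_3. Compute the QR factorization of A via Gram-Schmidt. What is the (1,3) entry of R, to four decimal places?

r_{13} = 3.6244

w_1 = (-4, -2, -1, 1); ‖w_1‖ = 4.6904, so e_1 = (-0.8528, -0.4264, -0.2132, 0.2132).
r_{13} = e_1·w_3 = 3.6244.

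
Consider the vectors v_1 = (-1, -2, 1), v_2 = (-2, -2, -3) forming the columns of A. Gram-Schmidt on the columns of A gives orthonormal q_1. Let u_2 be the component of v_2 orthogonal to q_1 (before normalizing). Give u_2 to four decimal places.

u_2 = (-1.5000, -1.0000, -3.5000)

v_1 = (-1, -2, 1); ‖v_1‖ = 2.4495, so q_1 = (-0.4082, -0.8165, 0.4082).
q_1·v_2 = (-0.4082)·(-2) + (-0.8165)·(-2) + 0.4082·(-3) = 1.2247.
u_2 = v_2 − 1.2247·q_1 = (-1.5000, -1.0000, -3.5000).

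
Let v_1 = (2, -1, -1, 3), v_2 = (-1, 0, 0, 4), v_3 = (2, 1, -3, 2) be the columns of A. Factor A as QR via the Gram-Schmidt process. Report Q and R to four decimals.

Q = [[0.5164, -0.7259, -0.0182], [-0.2582, 0.2074, 0.6815], [-0.2582, 0.2074, -0.7316], [0.7746, 0.6222, -0.0046]], R = [[3.8730, 2.5820, 3.0984], [0.0000, 3.2146, -0.6222], [0.0000, 0.0000, 2.8307]]

v_1 = (2, -1, -1, 3); ‖v_1‖ = 3.8730, so e_1 = (0.5164, -0.2582, -0.2582, 0.7746).
e_1·v_2 = 0.5164·(-1) + (-0.2582)·0 + (-0.2582)·0 + 0.7746·4 = 2.5820.
u_2 = v_2 − 2.5820·e_1 = (-2.3333, 0.6667, 0.6667, 2.0000).
‖u_2‖ = 3.2146, so e_2 = (-0.7259, 0.2074, 0.2074, 0.6222).
e_1·v_3 = 0.5164·2 + (-0.2582)·1 + (-0.2582)·(-3) + 0.7746·2 = 3.0984; e_2·v_3 = (-0.7259)·2 + 0.2074·1 + 0.2074·(-3) + 0.6222·2 = -0.6222.
u_3 = v_3 − 3.0984·e_1 + 0.6222·e_2 = (-0.0516, 1.9290, -2.0710, -0.0129).
‖u_3‖ = 2.8307, so e_3 = (-0.0182, 0.6815, -0.7316, -0.0046).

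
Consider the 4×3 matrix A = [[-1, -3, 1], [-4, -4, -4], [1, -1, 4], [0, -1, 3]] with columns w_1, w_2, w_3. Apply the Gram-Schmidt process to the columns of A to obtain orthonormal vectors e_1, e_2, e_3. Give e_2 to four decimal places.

e_2 = (-0.6667, 0.0000, -0.6667, -0.3333)

w_1 = (-1, -4, 1, 0); ‖w_1‖ = 4.2426, so e_1 = (-0.2357, -0.9428, 0.2357, 0.0000).
e_1·w_2 = (-0.2357)·(-3) + (-0.9428)·(-4) + 0.2357·(-1) + 0.0000·(-1) = 4.2426.
u_2 = w_2 − 4.2426·e_1 = (-2.0000, 0.0000, -2.0000, -1.0000).
‖u_2‖ = 3.0000, so e_2 = (-0.6667, 0.0000, -0.6667, -0.3333).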